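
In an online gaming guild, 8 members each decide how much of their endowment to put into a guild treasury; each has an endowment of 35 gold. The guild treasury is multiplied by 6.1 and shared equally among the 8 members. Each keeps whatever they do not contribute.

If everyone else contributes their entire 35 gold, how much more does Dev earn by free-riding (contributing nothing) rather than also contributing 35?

Switching from a contribution of 35 to 0 lets Dev keep an extra 35 gold, but lowers the guild treasury by 35, which costs Dev their own share of that drop: 6.1/8 × 35 = 26.69.
Net gain = 35 − 26.69 = 8.31. The private return per contributed unit (0.7625) is below 1, so free-riding is indeed the best response regardless of what the others do.

8.31 gold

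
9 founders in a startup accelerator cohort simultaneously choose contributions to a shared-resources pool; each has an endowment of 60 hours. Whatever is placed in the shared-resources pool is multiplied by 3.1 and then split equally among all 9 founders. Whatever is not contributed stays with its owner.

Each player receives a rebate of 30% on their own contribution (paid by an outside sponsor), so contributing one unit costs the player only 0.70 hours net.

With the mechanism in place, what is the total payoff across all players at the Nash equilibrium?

540.00 hours

Even with the mechanism, each unit contributed returns only (3.1/9) / 0.70 = 0.4921 per unit of net cost, so contributing nothing is still dominant.
At the Nash equilibrium no one contributes; group total payoff = 9 × 60 = 540.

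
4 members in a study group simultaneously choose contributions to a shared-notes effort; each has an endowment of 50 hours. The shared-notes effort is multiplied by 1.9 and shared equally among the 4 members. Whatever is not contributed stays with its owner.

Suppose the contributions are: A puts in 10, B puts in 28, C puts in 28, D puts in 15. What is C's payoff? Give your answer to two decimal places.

Total contributed: 10 + 28 + 28 + 15 = 81.
Each receives 1.9 × 81 / 4 = 38.48 from the shared-notes effort.
C keeps 50 − 28 = 22, so C's payoff is 22 + 38.48 = 60.48.

60.48 hours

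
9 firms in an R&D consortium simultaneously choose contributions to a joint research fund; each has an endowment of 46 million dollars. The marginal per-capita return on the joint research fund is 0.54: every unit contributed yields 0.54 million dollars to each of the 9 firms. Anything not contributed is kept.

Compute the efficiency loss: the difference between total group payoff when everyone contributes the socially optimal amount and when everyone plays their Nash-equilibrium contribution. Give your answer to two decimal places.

1598.04 million dollars

The private return per contributed unit is 0.54 < 1, so contributing 0 is dominant for every player. At the Nash equilibrium everyone keeps their 46, and the group total is 9 × 46 = 414.
Each contributed unit returns 4.860 to the group as a whole (0.54 to each of 9 players), which exceeds 1, so the social optimum is full contribution: group total = 4.860 × 414 = 2012.04.
Efficiency loss = 2012.04 − 414 = 1598.04.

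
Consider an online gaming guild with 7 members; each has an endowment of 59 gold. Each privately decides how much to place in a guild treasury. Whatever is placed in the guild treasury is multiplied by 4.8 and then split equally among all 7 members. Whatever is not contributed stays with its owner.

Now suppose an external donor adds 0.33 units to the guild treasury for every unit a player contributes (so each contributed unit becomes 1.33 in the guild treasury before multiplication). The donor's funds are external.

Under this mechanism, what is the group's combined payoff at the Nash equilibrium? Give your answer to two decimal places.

413.00 gold

Even with the mechanism, each unit contributed returns only 4.8 × 1.33 / 7 = 0.9120 per unit of net cost, so contributing nothing is still dominant.
At the Nash equilibrium no one contributes; group total payoff = 7 × 59 = 413.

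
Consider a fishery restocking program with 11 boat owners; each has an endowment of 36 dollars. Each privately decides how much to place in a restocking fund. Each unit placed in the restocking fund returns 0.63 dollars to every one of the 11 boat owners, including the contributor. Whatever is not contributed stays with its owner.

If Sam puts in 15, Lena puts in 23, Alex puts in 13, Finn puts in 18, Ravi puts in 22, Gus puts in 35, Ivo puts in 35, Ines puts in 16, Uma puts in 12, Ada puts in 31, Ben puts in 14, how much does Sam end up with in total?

168.42 dollars

Total contributed: 15 + 23 + 13 + 18 + 22 + 35 + 35 + 16 + 12 + 31 + 14 = 234.
Each receives 0.63 × 234 = 147.42 from the restocking fund.
Sam keeps 36 − 15 = 21, so Sam's payoff is 21 + 147.42 = 168.42.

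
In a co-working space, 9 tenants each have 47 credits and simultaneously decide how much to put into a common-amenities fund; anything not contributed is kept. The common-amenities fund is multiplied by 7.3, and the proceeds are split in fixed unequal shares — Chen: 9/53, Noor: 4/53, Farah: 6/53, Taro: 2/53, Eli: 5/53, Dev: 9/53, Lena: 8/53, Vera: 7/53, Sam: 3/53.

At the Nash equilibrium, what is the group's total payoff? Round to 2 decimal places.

For player j, contributing a unit is worthwhile iff 7.3 × (j's share) ≥ 1, i.e. iff j's share is at least 0.1370.
The shares above 0.1370 belong to Chen, Dev and Lena, contributing 47 each; the remaining 6 contribute 0. Total contributed: 141.
The common-amenities fund pays out 7.3 × 141 = 1029.30 in total (split across the unequal shares, but the aggregate is all that matters for the group sum).
The 6 free-riders keep 47 each, adding 282. Group total = 282 + 1029.30 = 1311.30.

1311.30 credits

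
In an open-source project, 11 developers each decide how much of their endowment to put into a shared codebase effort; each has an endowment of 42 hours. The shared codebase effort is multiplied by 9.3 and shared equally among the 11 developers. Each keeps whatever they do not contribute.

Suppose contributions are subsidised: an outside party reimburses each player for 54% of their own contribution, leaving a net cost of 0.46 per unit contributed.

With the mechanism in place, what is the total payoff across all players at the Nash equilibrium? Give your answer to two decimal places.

4546.08 hours

The effective private return per unit is now (9.3/11) / 0.46 = 1.8379 > 1, so every player's dominant strategy flips to full contribution.
At the Nash equilibrium everyone contributes 42. Group total payoff = 11 × (42 × 0.54 + 9.3 × 42) = 4546.08.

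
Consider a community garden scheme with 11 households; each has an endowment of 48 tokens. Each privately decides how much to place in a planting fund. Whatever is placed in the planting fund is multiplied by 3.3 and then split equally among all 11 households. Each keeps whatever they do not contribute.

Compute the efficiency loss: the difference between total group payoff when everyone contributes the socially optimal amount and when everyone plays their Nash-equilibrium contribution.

Each contributed unit returns 3.3/11 = 0.3000 to its contributor — below 1 — so contributing 0 is dominant for every player. At the Nash equilibrium everyone keeps their 48, and the group total is 11 × 48 = 528.
Each contributed unit returns 3.300 to the group as a whole (0.3000 to each of 11 players), which exceeds 1, so the social optimum is full contribution: group total = 3.300 × 528 = 1742.40.
Efficiency loss = 1742.40 − 528 = 1214.40.

1214.40 tokens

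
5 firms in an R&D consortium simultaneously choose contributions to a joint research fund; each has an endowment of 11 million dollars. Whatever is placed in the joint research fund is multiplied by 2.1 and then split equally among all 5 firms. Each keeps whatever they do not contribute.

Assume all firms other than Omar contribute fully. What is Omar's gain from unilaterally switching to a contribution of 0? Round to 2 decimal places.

Switching from a contribution of 11 to 0 lets Omar keep an extra 11 million dollars, but lowers the joint research fund by 11, which costs Omar their own share of that drop: 2.1/5 × 11 = 4.62.
Net gain = 11 − 4.62 = 6.38. The private return per contributed unit (0.4200) is below 1, so free-riding is indeed the best response regardless of what the others do.

6.38 million dollars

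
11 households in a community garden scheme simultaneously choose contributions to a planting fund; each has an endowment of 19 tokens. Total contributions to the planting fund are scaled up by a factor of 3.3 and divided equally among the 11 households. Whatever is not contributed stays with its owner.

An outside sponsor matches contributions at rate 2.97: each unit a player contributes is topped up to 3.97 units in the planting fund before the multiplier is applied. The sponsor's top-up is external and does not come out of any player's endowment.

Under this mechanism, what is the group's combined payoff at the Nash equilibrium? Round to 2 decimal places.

Under the mechanism each unit contributed yields 3.3 × 3.97 / 11 = 1.1910 back to its contributor per unit of net cost, which exceeds 1, making full contribution the dominant choice for everyone.
At the Nash equilibrium everyone contributes 19. Group total payoff = 3.3 × 3.97 × 209 = 2738.11.

2738.11 tokens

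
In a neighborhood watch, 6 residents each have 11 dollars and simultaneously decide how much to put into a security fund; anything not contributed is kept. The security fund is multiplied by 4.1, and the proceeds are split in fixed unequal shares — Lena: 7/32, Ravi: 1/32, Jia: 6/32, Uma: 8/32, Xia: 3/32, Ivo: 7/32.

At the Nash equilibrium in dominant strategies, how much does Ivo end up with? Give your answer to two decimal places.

For player j, contributing a unit is worthwhile iff 4.1 × (j's share) ≥ 1, i.e. iff j's share is at least 0.2439.
Uma alone (share 8/32) is above the threshold, contributing 11; the remaining 5 contribute 0. Total contributed: 11.
Ivo keeps 11 and receives 4.1 × 11 × 7/32 = 9.87 from the security fund, for a payoff of 20.87.

20.87 dollars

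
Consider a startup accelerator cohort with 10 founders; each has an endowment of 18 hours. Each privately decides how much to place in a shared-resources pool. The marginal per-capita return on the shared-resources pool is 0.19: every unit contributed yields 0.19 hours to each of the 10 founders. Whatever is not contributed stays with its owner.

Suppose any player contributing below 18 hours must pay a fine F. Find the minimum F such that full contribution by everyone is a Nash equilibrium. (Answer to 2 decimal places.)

14.58 hours

Given the others contribute fully, the best deviation is to contribute 0 (any partial contribution still incurs the fine and gives up units whose private return 0.19 is below 1).
Deviating from 18 to 0 saves 18 hours but forfeits the deviator's share of the drop in the shared-resources pool: 0.19 × 18 = 3.42.
So the deviation gain is 18 − 3.42 = 14.58, and the fine must be at least 14.58 hours to wipe it out.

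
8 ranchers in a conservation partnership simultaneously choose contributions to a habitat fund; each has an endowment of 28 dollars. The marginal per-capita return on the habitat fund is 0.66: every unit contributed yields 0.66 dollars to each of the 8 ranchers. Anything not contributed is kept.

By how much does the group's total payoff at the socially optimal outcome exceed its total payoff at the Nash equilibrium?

958.72 dollars

The private return per contributed unit is 0.66 < 1, so contributing 0 is dominant for every player. At the Nash equilibrium everyone keeps their 28, and the group total is 8 × 28 = 224.
Each contributed unit returns 5.280 to the group as a whole (0.66 to each of 8 players), which exceeds 1, so the social optimum is full contribution: group total = 5.280 × 224 = 1182.72.
Efficiency loss = 1182.72 − 224 = 958.72.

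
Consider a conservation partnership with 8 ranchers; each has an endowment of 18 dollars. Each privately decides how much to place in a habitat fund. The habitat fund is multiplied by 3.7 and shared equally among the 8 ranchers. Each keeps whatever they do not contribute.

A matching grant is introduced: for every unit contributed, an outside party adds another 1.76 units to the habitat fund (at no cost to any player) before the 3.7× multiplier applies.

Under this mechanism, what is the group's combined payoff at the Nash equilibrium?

1470.53 dollars

Under the mechanism each unit contributed yields 3.7 × 2.76 / 8 = 1.2765 back to its contributor per unit of net cost, which exceeds 1, making full contribution the dominant choice for everyone.
At the Nash equilibrium everyone contributes 18. Group total payoff = 3.7 × 2.76 × 144 = 1470.53.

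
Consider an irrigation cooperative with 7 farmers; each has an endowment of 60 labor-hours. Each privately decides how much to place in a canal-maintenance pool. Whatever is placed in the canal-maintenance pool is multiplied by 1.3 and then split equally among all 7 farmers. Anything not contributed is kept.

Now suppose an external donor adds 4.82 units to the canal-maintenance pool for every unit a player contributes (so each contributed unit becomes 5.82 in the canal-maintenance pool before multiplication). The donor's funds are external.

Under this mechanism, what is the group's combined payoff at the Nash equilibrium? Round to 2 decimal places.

Under the mechanism each unit contributed yields 1.3 × 5.82 / 7 = 1.0809 back to its contributor per unit of net cost, which exceeds 1, making full contribution the dominant choice for everyone.
At the Nash equilibrium everyone contributes 60. Group total payoff = 1.3 × 5.82 × 420 = 3177.72.

3177.72 labor-hours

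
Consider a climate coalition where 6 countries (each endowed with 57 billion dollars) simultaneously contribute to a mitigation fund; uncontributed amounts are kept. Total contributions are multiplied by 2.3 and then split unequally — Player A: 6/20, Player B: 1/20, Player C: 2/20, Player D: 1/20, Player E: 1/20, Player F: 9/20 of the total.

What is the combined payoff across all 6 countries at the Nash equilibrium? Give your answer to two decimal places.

416.10 billion dollars

For player j, contributing a unit is worthwhile iff 2.3 × (j's share) ≥ 1, i.e. iff j's share is at least 0.4348.
The only share above 0.4348 is Player F's 9/20, contributing 57; the remaining 5 contribute 0. Total contributed: 57.
The mitigation fund pays out 2.3 × 57 = 131.10 in total (split across the unequal shares, but the aggregate is all that matters for the group sum).
The 5 free-riders keep 57 each, adding 285. Group total = 285 + 131.10 = 416.10.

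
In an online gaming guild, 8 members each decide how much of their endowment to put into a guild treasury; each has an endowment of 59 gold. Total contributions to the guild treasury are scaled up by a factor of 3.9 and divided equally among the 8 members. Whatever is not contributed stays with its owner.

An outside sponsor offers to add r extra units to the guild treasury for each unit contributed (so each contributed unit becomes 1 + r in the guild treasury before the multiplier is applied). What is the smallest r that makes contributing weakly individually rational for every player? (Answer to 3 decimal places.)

1.051

With matching at rate r, one contributed unit becomes (1 + r) in the guild treasury and returns 3.9 × (1 + r) / 8 to the contributor.
Setting this equal to 1: 1 + r = 8/3.9 = 2.0513.
So the minimum matching rate is r = 2.0513 − 1 = 1.051.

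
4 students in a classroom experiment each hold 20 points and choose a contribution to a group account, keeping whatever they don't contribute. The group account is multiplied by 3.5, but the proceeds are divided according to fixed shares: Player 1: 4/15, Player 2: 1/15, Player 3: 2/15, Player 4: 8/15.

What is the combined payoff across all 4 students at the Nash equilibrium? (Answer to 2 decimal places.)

Player j's private return per contributed unit is 3.5 × (j's share). Contributing is weakly dominant for j when that share is at least 1/3.5 = 0.2857, and contributing 0 is dominant otherwise.
Player 4 alone (share 8/15) is above the threshold, contributing 20; the remaining 3 contribute 0. Total contributed: 20.
The group account pays out 3.5 × 20 = 70.00 in total (split across the unequal shares, but the aggregate is all that matters for the group sum).
The 3 free-riders keep 20 each, adding 60. Group total = 60 + 70.00 = 130.00.

130.00 points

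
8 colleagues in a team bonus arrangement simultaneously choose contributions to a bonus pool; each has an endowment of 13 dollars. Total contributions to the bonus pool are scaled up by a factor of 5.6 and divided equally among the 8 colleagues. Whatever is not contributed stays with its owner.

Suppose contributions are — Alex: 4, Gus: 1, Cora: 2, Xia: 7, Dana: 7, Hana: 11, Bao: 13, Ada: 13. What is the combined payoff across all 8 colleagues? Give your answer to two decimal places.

Total contributed: 4 + 1 + 2 + 7 + 7 + 11 + 13 + 13 = 58; total kept: 8 × 13 − 58 = 46.
The bonus pool pays out 5.6 × 58 = 324.80 in aggregate.
Group total = 46 + 324.80 = 370.80.

370.80 dollars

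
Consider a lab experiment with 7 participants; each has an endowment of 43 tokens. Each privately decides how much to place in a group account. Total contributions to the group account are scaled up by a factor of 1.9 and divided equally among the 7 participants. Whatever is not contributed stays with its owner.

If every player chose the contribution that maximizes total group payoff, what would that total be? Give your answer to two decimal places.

Each contributed unit returns 1.900 to the group as a whole (0.2714 to each of 7 players), which exceeds 1, so the social optimum is full contribution: group total = 1.900 × 301 = 571.90.

571.90 tokens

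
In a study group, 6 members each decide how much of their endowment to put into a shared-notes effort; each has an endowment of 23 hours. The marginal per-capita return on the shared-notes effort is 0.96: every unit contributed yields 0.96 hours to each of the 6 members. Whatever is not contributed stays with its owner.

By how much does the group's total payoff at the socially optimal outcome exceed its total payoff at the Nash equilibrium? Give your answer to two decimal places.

The private return per contributed unit is 0.96 < 1, so contributing 0 is dominant for every player. At the Nash equilibrium everyone keeps their 23, and the group total is 6 × 23 = 138.
Each contributed unit returns 5.760 to the group as a whole (0.96 to each of 6 players), which exceeds 1, so the social optimum is full contribution: group total = 5.760 × 138 = 794.88.
Efficiency loss = 794.88 − 138 = 656.88.

656.88 hours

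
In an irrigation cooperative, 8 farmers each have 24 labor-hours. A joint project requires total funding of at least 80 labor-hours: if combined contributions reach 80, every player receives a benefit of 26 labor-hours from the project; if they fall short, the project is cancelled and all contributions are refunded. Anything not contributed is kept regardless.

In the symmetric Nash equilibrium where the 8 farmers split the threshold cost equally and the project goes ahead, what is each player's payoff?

40 labor-hours

Equal share of the threshold: 80/8 = 10.
At this profile no one gains by cutting their contribution: any cut drops the total below 80, the project is cancelled, contributions are refunded, and the deviator ends with 24, which is less than 24 − 10 + 26 = 40. Contributing more than 10 just wastes the excess. So contributing exactly 10 is a best response.
Each player's payoff: 24 − 10 + 26 = 40.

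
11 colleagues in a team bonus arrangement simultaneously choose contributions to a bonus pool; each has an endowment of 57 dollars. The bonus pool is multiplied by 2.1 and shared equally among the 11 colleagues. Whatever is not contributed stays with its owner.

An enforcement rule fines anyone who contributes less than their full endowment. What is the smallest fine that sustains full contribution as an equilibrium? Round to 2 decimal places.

46.12 dollars

Given the others contribute fully, the best deviation is to contribute 0 (any partial contribution still incurs the fine and gives up units whose private return 0.1909 is below 1).
Deviating from 57 to 0 saves 57 dollars but forfeits the deviator's share of the drop in the bonus pool: 2.1/11 × 57 = 10.88.
So the deviation gain is 57 − 10.88 = 46.12, and the fine must be at least 46.12 dollars to wipe it out.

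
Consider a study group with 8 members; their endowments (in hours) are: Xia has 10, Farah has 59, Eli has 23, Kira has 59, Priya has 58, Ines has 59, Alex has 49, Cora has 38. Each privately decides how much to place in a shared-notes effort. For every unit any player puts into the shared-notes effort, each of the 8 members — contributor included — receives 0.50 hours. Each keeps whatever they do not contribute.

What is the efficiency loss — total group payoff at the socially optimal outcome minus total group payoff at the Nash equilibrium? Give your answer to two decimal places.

The private return per contributed unit is 0.50 < 1 for everyone, so the Nash equilibrium is zero contribution and the group total is Σ E_j = 10 + 59 + 23 + 59 + 58 + 59 + 49 + 38 = 355.
Each contributed unit returns 4.000 to the group, so the social optimum is full contribution by everyone: group total = 4.000 × 355 = 1420.00.
Efficiency loss = (4.000 − 1) × 355 = 1065.00.

1065.00 hours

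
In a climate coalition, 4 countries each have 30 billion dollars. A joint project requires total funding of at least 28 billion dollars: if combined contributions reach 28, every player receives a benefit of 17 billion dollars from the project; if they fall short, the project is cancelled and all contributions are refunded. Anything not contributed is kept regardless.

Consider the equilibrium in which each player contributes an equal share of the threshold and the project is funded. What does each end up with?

Equal share of the threshold: 28/4 = 7.
At this profile no one gains by cutting their contribution: any cut drops the total below 28, the project is cancelled, contributions are refunded, and the deviator ends with 30, which is less than 30 − 7 + 17 = 40. Contributing more than 7 just wastes the excess. So contributing exactly 7 is a best response.
Each player's payoff: 30 − 7 + 17 = 40.

40 billion dollars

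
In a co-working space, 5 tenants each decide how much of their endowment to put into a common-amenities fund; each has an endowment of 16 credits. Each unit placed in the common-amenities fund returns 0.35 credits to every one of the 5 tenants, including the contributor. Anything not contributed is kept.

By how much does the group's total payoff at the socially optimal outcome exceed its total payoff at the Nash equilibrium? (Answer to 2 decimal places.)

60.00 credits

The private return per contributed unit is 0.35 < 1, so contributing 0 is dominant for every player. At the Nash equilibrium everyone keeps their 16, and the group total is 5 × 16 = 80.
Each contributed unit returns 1.750 to the group as a whole (0.35 to each of 5 players), which exceeds 1, so the social optimum is full contribution: group total = 1.750 × 80 = 140.00.
Efficiency loss = 140.00 − 80 = 60.00.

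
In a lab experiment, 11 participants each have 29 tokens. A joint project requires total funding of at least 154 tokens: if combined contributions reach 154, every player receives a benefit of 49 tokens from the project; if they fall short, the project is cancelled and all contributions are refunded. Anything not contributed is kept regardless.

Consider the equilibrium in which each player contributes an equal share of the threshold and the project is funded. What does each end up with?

Equal share of the threshold: 154/11 = 14.
At this profile no one gains by cutting their contribution: any cut drops the total below 154, the project is cancelled, contributions are refunded, and the deviator ends with 29, which is less than 29 − 14 + 49 = 64. Contributing more than 14 just wastes the excess. So contributing exactly 14 is a best response.
Each player's payoff: 29 − 14 + 49 = 64.

64 tokens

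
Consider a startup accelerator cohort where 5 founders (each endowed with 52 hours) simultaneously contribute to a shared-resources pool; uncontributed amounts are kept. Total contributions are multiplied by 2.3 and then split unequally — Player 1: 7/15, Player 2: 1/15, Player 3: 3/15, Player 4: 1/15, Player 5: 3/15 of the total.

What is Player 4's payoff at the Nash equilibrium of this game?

59.97 hours

Each unit j contributes comes back to j as 2.3 × (j's share), so j prefers to contribute only if that share exceeds 1/2.3 = 0.4348; otherwise keeping the unit dominates.
Only Player 1 (7/15) clears that bar, contributing 52; the remaining 4 contribute 0. Total contributed: 52.
Player 4 keeps 52 and receives 2.3 × 52 × 1/15 = 7.97 from the shared-resources pool, for a payoff of 59.97.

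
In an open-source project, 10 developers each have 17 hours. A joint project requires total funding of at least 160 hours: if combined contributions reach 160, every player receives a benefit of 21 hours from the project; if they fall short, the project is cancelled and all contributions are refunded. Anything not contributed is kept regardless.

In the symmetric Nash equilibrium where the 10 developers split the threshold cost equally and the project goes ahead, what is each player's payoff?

Equal share of the threshold: 160/10 = 16.
At this profile no one gains by cutting their contribution: any cut drops the total below 160, the project is cancelled, contributions are refunded, and the deviator ends with 17, which is less than 17 − 16 + 21 = 22. Contributing more than 16 just wastes the excess. So contributing exactly 16 is a best response.
Each player's payoff: 17 − 16 + 21 = 22.

22 hours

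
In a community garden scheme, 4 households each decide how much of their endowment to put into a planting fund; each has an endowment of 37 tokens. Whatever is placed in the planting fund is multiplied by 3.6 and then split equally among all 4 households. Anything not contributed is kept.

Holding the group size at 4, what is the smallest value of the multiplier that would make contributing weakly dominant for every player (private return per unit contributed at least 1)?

A contributed unit returns (multiplier)/4 to its contributor.
This reaches 1 exactly when the multiplier is 4.

4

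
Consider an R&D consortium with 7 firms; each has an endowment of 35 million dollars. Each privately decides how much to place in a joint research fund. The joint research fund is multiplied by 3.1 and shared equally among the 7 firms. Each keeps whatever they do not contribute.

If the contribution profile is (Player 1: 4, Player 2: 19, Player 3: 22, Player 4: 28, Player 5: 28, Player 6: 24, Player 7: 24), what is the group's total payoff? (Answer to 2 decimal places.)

Total contributed: 4 + 19 + 22 + 28 + 28 + 24 + 24 = 149; total kept: 7 × 35 − 149 = 96.
The joint research fund pays out 3.1 × 149 = 461.90 in aggregate.
Group total = 96 + 461.90 = 557.90.

557.90 million dollars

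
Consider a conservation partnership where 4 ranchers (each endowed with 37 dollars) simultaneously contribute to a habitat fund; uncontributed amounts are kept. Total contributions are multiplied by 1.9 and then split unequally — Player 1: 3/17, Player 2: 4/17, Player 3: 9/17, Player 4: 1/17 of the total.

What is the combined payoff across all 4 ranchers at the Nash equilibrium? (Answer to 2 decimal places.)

A player with share s gets back 1.9·s per unit contributed, so full contribution is dominant for anyone with s > 1/1.9 = 0.5263 and zero contribution is dominant for anyone below.
Player 3 alone (share 9/17) is above the threshold, contributing 37; the remaining 3 contribute 0. Total contributed: 37.
The habitat fund pays out 1.9 × 37 = 70.30 in total (split across the unequal shares, but the aggregate is all that matters for the group sum).
The 3 free-riders keep 37 each, adding 111. Group total = 111 + 70.30 = 181.30.

181.30 dollars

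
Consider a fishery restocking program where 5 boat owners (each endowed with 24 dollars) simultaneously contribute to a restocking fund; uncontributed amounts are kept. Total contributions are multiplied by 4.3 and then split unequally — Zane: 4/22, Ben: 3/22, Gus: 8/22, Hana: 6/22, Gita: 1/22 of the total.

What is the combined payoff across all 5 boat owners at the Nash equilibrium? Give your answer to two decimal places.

278.40 dollars

For player j, contributing a unit is worthwhile iff 4.3 × (j's share) ≥ 1, i.e. iff j's share is at least 0.2326.
Gus and Hana are above the threshold, contributing 24 each; the remaining 3 contribute 0. Total contributed: 48.
The restocking fund pays out 4.3 × 48 = 206.40 in total (split across the unequal shares, but the aggregate is all that matters for the group sum).
The 3 free-riders keep 24 each, adding 72. Group total = 72 + 206.40 = 278.40.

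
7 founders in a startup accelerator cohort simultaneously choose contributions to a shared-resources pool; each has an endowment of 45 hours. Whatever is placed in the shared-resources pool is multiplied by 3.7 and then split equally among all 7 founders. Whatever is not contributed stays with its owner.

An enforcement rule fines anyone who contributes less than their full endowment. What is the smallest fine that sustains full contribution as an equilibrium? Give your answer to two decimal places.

Given the others contribute fully, the best deviation is to contribute 0 (any partial contribution still incurs the fine and gives up units whose private return 0.5286 is below 1).
Deviating from 45 to 0 saves 45 hours but forfeits the deviator's share of the drop in the shared-resources pool: 3.7/7 × 45 = 23.79.
So the deviation gain is 45 − 23.79 = 21.21, and the fine must be at least 21.21 hours to wipe it out.

21.21 hours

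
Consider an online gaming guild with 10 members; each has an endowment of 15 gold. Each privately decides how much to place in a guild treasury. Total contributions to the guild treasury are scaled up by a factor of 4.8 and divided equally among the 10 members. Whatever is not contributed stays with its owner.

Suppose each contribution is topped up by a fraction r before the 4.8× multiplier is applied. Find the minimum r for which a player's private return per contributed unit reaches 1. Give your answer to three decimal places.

With matching at rate r, one contributed unit becomes (1 + r) in the guild treasury and returns 4.8 × (1 + r) / 10 to the contributor.
Setting this equal to 1: 1 + r = 10/4.8 = 2.0833.
So the minimum matching rate is r = 2.0833 − 1 = 1.083.

1.083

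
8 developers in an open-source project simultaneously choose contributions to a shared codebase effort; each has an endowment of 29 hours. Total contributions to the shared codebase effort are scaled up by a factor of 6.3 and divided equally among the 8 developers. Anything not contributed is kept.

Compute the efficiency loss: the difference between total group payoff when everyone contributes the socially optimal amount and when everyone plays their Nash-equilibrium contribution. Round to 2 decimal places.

Each contributed unit returns 6.3/8 = 0.7875 to its contributor — below 1 — so contributing 0 is dominant for every player. At the Nash equilibrium everyone keeps their 29, and the group total is 8 × 29 = 232.
Each contributed unit returns 6.300 to the group as a whole (0.7875 to each of 8 players), which exceeds 1, so the social optimum is full contribution: group total = 6.300 × 232 = 1461.60.
Efficiency loss = 1461.60 − 232 = 1229.60.

1229.60 hours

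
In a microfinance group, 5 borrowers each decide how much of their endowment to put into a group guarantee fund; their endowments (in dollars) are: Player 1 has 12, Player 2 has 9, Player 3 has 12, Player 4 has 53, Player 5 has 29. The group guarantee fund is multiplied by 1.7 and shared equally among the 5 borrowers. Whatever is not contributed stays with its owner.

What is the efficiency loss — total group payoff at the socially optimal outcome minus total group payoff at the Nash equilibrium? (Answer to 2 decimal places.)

The private return per contributed unit is 1.7/5 = 0.3400 < 1 for every player regardless of endowment, so the Nash equilibrium is zero contribution and the group total is Σ E_j = 12 + 9 + 12 + 53 + 29 = 115.
Each contributed unit returns 1.700 to the group, so the social optimum is full contribution by everyone: group total = 1.700 × 115 = 195.50.
Efficiency loss = (1.700 − 1) × 115 = 80.50.

80.50 dollars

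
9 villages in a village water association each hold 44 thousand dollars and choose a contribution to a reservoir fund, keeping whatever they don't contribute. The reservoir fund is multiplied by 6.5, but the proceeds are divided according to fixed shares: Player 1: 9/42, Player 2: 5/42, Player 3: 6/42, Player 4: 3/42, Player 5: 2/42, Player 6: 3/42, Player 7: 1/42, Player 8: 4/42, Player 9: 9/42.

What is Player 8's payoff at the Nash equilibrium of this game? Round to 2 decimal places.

98.48 thousand dollars

For player j, contributing a unit is worthwhile iff 6.5 × (j's share) ≥ 1, i.e. iff j's share is at least 0.1538.
Player 1 and Player 9 are above the threshold, contributing 44 each; the remaining 7 contribute 0. Total contributed: 88.
Player 8 keeps 44 and receives 6.5 × 88 × 4/42 = 54.48 from the reservoir fund, for a payoff of 98.48.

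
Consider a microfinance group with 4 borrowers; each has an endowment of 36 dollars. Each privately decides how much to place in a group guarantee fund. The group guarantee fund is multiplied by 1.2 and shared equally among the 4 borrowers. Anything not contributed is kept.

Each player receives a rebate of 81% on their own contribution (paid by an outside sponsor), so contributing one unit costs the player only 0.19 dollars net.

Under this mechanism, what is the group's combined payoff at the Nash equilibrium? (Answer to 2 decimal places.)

289.44 dollars

The effective private return per unit is now (1.2/4) / 0.19 = 1.5789 > 1, so every player's dominant strategy flips to full contribution.
At the Nash equilibrium everyone contributes 36. Group total payoff = 4 × (36 × 0.81 + 1.2 × 36) = 289.44.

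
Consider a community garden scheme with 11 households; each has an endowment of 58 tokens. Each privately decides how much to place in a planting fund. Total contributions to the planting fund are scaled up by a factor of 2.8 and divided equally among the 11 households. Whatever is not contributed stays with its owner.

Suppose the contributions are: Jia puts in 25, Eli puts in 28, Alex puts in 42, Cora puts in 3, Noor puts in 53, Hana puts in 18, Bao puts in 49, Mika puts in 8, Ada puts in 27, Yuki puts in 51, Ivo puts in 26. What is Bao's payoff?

93.00 tokens

Total contributed: 25 + 28 + 42 + 3 + 53 + 18 + 49 + 8 + 27 + 51 + 26 = 330.
Each receives 2.8 × 330 / 11 = 84.00 from the planting fund.
Bao keeps 58 − 49 = 9, so Bao's payoff is 9 + 84.00 = 93.00.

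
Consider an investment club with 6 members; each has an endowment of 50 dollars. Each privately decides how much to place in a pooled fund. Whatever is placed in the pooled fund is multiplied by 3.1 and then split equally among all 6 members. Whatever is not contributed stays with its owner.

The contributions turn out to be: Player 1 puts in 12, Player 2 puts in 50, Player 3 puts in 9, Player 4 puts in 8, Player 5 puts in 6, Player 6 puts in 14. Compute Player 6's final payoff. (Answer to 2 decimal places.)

Total contributed: 12 + 50 + 9 + 8 + 6 + 14 = 99.
Each receives 3.1 × 99 / 6 = 51.15 from the pooled fund.
Player 6 keeps 50 − 14 = 36, so Player 6's payoff is 36 + 51.15 = 87.15.

87.15 dollars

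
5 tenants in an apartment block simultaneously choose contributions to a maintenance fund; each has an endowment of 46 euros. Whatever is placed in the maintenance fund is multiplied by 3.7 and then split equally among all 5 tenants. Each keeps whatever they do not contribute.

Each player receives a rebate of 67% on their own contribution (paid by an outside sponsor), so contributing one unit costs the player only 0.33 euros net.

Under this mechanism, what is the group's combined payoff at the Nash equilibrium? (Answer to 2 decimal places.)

1005.10 euros

With the mechanism, a contributed unit returns (3.7/5) / 0.33 = 2.2424 per unit of net cost to the contributor — now above 1 — so contributing fully is weakly dominant for every player.
So the Nash equilibrium is full contribution by all 5; the group earns 5 × (46 × 0.67 + 3.7 × 46) = 1005.10.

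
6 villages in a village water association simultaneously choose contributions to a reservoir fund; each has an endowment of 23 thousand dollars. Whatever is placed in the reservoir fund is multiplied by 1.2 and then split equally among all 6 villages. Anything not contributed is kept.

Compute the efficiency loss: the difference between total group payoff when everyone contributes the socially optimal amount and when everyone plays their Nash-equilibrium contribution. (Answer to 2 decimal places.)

Each contributed unit returns 1.2/6 = 0.2000 to its contributor — below 1 — so contributing 0 is dominant for every player. At the Nash equilibrium everyone keeps their 23, and the group total is 6 × 23 = 138.
Each contributed unit returns 1.200 to the group as a whole (0.2000 to each of 6 players), which exceeds 1, so the social optimum is full contribution: group total = 1.200 × 138 = 165.60.
Efficiency loss = 165.60 − 138 = 27.60.

27.60 thousand dollars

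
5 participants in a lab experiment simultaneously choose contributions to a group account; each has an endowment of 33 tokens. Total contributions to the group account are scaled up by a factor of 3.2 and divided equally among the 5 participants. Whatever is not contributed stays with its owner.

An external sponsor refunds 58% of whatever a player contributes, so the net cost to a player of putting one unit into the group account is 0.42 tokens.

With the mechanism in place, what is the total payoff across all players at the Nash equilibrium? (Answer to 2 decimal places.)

623.70 tokens

The effective private return per unit is now (3.2/5) / 0.42 = 1.5238 > 1, so every player's dominant strategy flips to full contribution.
So the Nash equilibrium is full contribution by all 5; the group earns 5 × (33 × 0.58 + 3.2 × 33) = 623.70.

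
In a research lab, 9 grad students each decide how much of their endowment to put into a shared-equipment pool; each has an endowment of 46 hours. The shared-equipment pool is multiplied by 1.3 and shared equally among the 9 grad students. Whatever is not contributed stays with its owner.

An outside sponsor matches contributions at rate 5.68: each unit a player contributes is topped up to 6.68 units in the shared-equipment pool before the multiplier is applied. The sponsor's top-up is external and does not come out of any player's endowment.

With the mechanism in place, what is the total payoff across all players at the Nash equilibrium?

414.00 hours

Even with the mechanism, each unit contributed returns only 1.3 × 6.68 / 9 = 0.9649 per unit of net cost, so contributing nothing is still dominant.
Everyone keeps their endowment and the group total is 9 × 46 = 414.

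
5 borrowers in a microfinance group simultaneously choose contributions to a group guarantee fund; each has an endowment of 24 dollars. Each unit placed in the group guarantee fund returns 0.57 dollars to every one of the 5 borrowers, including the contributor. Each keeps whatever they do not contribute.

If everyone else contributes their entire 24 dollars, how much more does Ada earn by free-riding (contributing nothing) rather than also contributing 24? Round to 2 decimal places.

Switching from a contribution of 24 to 0 lets Ada keep an extra 24 dollars, but lowers the group guarantee fund by 24, which costs Ada their own share of that drop: 0.57 × 24 = 13.68.
Net gain = 24 − 13.68 = 10.32. The private return per contributed unit (0.57) is below 1, so free-riding is indeed the best response regardless of what the others do.

10.32 dollars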